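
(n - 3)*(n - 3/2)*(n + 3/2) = n^3 - 3*n^2 - 9*n/4 + 27/4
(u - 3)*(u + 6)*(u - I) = u^3 + 3*u^2 - I*u^2 - 18*u - 3*I*u + 18*I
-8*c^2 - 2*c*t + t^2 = (-4*c + t)*(2*c + t)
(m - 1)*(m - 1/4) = m^2 - 5*m/4 + 1/4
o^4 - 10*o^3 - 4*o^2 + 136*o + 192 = (o - 8)*(o - 6)*(o + 2)^2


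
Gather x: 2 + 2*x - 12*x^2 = -12*x^2 + 2*x + 2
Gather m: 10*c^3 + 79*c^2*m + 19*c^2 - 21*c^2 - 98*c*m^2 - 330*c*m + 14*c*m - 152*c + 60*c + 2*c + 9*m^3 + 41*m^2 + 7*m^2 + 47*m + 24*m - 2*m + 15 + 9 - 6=10*c^3 - 2*c^2 - 90*c + 9*m^3 + m^2*(48 - 98*c) + m*(79*c^2 - 316*c + 69) + 18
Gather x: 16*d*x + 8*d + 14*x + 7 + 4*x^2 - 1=8*d + 4*x^2 + x*(16*d + 14) + 6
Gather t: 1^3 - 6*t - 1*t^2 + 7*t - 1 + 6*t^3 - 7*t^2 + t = 6*t^3 - 8*t^2 + 2*t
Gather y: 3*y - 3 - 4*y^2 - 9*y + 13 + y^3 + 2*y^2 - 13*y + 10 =y^3 - 2*y^2 - 19*y + 20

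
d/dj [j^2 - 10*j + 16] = 2*j - 10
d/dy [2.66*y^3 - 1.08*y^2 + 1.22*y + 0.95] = 7.98*y^2 - 2.16*y + 1.22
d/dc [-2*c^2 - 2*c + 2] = -4*c - 2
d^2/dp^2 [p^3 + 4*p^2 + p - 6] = 6*p + 8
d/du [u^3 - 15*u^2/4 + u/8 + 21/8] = 3*u^2 - 15*u/2 + 1/8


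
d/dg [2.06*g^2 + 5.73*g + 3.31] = 4.12*g + 5.73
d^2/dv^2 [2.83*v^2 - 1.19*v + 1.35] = 5.66000000000000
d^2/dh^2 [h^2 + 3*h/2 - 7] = 2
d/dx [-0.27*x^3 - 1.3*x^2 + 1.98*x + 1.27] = -0.81*x^2 - 2.6*x + 1.98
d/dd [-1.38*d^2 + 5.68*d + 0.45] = 5.68 - 2.76*d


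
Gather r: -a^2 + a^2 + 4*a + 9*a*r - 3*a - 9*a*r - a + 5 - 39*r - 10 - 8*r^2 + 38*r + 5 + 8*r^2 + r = 0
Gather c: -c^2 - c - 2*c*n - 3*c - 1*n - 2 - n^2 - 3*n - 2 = -c^2 + c*(-2*n - 4) - n^2 - 4*n - 4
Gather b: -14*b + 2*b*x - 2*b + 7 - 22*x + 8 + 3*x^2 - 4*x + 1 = b*(2*x - 16) + 3*x^2 - 26*x + 16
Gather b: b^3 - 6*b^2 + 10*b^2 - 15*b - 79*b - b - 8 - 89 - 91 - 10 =b^3 + 4*b^2 - 95*b - 198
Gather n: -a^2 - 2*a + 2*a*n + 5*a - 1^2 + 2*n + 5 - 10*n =-a^2 + 3*a + n*(2*a - 8) + 4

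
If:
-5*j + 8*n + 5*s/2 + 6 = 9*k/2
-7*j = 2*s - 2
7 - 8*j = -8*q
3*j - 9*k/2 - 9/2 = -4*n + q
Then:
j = 2/7 - 2*s/7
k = -71*s/63 - 299/126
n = -9*s/8 - 61/32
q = -2*s/7 - 33/56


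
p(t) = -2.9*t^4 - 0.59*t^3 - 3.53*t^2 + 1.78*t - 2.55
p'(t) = -11.6*t^3 - 1.77*t^2 - 7.06*t + 1.78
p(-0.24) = -3.18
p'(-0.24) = 3.53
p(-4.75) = -1503.71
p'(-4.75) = 1238.57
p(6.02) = -4057.24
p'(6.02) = -2635.61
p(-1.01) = -10.36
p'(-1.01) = 19.06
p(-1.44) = -23.14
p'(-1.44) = 42.91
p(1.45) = -22.01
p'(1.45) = -47.54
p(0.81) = -4.99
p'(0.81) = -11.26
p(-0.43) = -4.02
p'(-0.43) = 5.41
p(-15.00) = -145644.75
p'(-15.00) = 38859.43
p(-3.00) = -258.63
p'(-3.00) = 320.23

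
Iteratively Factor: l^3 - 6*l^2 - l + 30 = (l + 2)*(l^2 - 8*l + 15) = (l - 5)*(l + 2)*(l - 3)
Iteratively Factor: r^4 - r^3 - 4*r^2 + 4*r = (r)*(r^3 - r^2 - 4*r + 4) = r*(r + 2)*(r^2 - 3*r + 2) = r*(r - 1)*(r + 2)*(r - 2)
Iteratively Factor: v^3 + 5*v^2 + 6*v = (v)*(v^2 + 5*v + 6) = v*(v + 3)*(v + 2)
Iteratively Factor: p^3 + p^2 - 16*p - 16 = (p + 1)*(p^2 - 16) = (p - 4)*(p + 1)*(p + 4)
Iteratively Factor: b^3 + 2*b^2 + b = (b)*(b^2 + 2*b + 1) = b*(b + 1)*(b + 1)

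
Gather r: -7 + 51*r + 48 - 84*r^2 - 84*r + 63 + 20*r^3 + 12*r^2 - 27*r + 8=20*r^3 - 72*r^2 - 60*r + 112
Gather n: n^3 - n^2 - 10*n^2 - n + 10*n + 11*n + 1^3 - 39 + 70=n^3 - 11*n^2 + 20*n + 32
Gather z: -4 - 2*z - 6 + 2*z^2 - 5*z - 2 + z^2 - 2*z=3*z^2 - 9*z - 12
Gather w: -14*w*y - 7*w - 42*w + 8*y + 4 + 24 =w*(-14*y - 49) + 8*y + 28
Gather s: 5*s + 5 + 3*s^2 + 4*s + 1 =3*s^2 + 9*s + 6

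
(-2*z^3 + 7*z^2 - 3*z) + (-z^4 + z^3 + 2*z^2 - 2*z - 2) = -z^4 - z^3 + 9*z^2 - 5*z - 2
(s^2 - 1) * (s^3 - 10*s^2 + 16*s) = s^5 - 10*s^4 + 15*s^3 + 10*s^2 - 16*s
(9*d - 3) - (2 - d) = 10*d - 5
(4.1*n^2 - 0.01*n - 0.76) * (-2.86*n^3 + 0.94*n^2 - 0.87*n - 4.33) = -11.726*n^5 + 3.8826*n^4 - 1.4028*n^3 - 18.4587*n^2 + 0.7045*n + 3.2908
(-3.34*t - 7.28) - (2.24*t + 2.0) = -5.58*t - 9.28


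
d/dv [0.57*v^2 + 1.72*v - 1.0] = 1.14*v + 1.72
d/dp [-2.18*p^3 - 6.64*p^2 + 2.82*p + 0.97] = -6.54*p^2 - 13.28*p + 2.82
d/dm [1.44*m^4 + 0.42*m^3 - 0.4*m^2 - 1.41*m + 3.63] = 5.76*m^3 + 1.26*m^2 - 0.8*m - 1.41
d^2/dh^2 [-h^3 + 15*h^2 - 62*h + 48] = 30 - 6*h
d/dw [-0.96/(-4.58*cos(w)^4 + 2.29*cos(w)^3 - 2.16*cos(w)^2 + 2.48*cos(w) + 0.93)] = (17.5872*cos(w)^3 - 6.5952*cos(w)^2 + 4.1472*cos(w) - 2.3808)*sin(w)/(-4.58*cos(w)^4 + 2.29*cos(w)^3 - 2.16*cos(w)^2 + 2.48*cos(w) + 0.93)^2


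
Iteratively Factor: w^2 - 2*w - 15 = (w - 5)*(w + 3)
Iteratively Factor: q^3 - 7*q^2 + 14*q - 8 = (q - 4)*(q^2 - 3*q + 2) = (q - 4)*(q - 2)*(q - 1)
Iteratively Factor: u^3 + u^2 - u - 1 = (u - 1)*(u^2 + 2*u + 1) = (u - 1)*(u + 1)*(u + 1)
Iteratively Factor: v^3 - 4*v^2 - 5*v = (v - 5)*(v^2 + v) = (v - 5)*(v + 1)*(v)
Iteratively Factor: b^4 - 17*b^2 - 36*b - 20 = (b + 2)*(b^3 - 2*b^2 - 13*b - 10) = (b + 1)*(b + 2)*(b^2 - 3*b - 10) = (b - 5)*(b + 1)*(b + 2)*(b + 2)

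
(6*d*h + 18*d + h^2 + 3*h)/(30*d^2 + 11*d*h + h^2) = (h + 3)/(5*d + h)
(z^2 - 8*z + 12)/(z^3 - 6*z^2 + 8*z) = (z - 6)/(z*(z - 4))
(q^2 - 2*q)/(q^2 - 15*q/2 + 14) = 2*q*(q - 2)/(2*q^2 - 15*q + 28)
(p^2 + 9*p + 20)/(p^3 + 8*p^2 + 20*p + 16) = (p + 5)/(p^2 + 4*p + 4)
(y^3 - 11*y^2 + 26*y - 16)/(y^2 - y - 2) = (y^2 - 9*y + 8)/(y + 1)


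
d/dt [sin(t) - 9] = cos(t)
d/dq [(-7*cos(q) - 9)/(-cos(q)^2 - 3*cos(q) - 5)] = (7*cos(q)^2 + 18*cos(q) - 8)*sin(q)/(cos(q)^2 + 3*cos(q) + 5)^2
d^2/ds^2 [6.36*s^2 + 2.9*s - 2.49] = 12.7200000000000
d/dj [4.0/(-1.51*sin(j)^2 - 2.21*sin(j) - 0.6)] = (12.08*sin(j) + 8.84)*cos(j)/(1.51*sin(j)^2 + 2.21*sin(j) + 0.6)^2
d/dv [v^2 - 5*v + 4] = 2*v - 5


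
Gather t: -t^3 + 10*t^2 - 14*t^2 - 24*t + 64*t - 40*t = -t^3 - 4*t^2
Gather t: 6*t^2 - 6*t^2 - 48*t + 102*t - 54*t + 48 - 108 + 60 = 0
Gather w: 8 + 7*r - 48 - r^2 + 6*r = -r^2 + 13*r - 40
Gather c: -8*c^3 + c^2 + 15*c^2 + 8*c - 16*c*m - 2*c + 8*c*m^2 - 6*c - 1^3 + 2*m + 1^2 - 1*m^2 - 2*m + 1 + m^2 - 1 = -8*c^3 + 16*c^2 + c*(8*m^2 - 16*m)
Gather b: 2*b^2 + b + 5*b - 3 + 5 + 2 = 2*b^2 + 6*b + 4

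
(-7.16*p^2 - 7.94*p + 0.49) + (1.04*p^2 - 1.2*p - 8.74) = -6.12*p^2 - 9.14*p - 8.25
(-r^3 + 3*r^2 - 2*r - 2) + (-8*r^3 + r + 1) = -9*r^3 + 3*r^2 - r - 1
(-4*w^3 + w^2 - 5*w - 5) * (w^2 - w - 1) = -4*w^5 + 5*w^4 - 2*w^3 - w^2 + 10*w + 5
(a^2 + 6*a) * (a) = a^3 + 6*a^2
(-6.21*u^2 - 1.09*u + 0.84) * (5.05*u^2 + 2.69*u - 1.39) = -31.3605*u^4 - 22.2094*u^3 + 9.9418*u^2 + 3.7747*u - 1.1676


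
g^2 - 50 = (g - 5*sqrt(2))*(g + 5*sqrt(2))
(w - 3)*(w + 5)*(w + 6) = w^3 + 8*w^2 - 3*w - 90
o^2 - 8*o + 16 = (o - 4)^2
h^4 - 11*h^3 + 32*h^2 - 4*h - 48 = (h - 6)*(h - 4)*(h - 2)*(h + 1)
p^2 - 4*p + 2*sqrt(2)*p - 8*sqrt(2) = (p - 4)*(p + 2*sqrt(2))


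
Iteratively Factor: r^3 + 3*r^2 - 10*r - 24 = (r + 4)*(r^2 - r - 6) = (r + 2)*(r + 4)*(r - 3)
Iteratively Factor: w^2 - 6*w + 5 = (w - 5)*(w - 1)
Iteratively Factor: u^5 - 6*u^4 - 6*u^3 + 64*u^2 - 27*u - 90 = (u + 1)*(u^4 - 7*u^3 + u^2 + 63*u - 90) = (u - 3)*(u + 1)*(u^3 - 4*u^2 - 11*u + 30) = (u - 3)*(u + 1)*(u + 3)*(u^2 - 7*u + 10) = (u - 5)*(u - 3)*(u + 1)*(u + 3)*(u - 2)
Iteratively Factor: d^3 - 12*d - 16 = (d + 2)*(d^2 - 2*d - 8) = (d - 4)*(d + 2)*(d + 2)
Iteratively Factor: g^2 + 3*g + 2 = (g + 2)*(g + 1)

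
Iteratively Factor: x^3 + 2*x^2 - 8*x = (x - 2)*(x^2 + 4*x) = x*(x - 2)*(x + 4)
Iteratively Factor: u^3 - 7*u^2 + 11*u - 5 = (u - 1)*(u^2 - 6*u + 5) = (u - 5)*(u - 1)*(u - 1)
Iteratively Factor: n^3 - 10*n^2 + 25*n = (n - 5)*(n^2 - 5*n) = (n - 5)^2*(n)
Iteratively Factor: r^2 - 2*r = (r)*(r - 2)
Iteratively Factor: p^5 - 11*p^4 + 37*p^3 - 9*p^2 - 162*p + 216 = (p - 3)*(p^4 - 8*p^3 + 13*p^2 + 30*p - 72) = (p - 3)^2*(p^3 - 5*p^2 - 2*p + 24) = (p - 3)^3*(p^2 - 2*p - 8) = (p - 3)^3*(p + 2)*(p - 4)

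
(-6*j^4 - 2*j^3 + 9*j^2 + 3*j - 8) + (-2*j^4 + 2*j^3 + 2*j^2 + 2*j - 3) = -8*j^4 + 11*j^2 + 5*j - 11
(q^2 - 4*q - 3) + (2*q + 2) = q^2 - 2*q - 1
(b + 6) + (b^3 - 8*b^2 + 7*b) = b^3 - 8*b^2 + 8*b + 6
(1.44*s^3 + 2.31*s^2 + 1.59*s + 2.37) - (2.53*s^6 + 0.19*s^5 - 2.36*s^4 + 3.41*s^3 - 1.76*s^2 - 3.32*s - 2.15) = -2.53*s^6 - 0.19*s^5 + 2.36*s^4 - 1.97*s^3 + 4.07*s^2 + 4.91*s + 4.52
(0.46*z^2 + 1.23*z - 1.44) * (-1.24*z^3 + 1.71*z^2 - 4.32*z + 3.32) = -0.5704*z^5 - 0.7386*z^4 + 1.9017*z^3 - 6.2488*z^2 + 10.3044*z - 4.7808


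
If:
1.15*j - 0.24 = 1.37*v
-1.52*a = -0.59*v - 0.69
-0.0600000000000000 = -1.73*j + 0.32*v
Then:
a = 0.39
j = 0.00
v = -0.17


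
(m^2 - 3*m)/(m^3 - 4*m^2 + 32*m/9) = 9*(m - 3)/(9*m^2 - 36*m + 32)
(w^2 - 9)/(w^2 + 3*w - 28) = (w^2 - 9)/(w^2 + 3*w - 28)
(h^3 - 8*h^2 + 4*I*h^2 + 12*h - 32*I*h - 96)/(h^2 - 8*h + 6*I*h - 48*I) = h - 2*I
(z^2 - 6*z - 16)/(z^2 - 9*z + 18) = (z^2 - 6*z - 16)/(z^2 - 9*z + 18)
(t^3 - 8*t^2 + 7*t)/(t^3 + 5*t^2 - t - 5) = t*(t - 7)/(t^2 + 6*t + 5)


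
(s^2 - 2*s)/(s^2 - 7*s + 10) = s/(s - 5)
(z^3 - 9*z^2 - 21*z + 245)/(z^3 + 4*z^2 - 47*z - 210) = (z - 7)/(z + 6)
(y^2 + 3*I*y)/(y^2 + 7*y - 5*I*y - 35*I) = y*(y + 3*I)/(y^2 + y*(7 - 5*I) - 35*I)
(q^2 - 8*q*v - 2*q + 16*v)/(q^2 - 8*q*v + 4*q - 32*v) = (q - 2)/(q + 4)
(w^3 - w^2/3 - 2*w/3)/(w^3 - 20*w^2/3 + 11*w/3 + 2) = w*(3*w + 2)/(3*w^2 - 17*w - 6)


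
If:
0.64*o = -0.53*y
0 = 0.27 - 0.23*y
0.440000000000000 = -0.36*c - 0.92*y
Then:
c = -4.22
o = -0.97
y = 1.17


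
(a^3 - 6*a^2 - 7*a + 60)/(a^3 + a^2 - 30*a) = (a^2 - a - 12)/(a*(a + 6))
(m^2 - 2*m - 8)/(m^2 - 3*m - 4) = (m + 2)/(m + 1)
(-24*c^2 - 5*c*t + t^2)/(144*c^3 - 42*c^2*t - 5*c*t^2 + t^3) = (3*c + t)/(-18*c^2 + 3*c*t + t^2)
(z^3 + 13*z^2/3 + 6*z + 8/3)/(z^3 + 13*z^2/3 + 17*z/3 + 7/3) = (3*z^2 + 10*z + 8)/(3*z^2 + 10*z + 7)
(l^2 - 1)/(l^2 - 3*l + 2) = (l + 1)/(l - 2)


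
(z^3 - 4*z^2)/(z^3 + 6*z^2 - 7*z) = z*(z - 4)/(z^2 + 6*z - 7)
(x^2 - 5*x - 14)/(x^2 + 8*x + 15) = (x^2 - 5*x - 14)/(x^2 + 8*x + 15)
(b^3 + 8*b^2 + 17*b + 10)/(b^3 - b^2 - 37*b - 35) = (b + 2)/(b - 7)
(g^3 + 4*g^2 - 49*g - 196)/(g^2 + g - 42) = (g^2 - 3*g - 28)/(g - 6)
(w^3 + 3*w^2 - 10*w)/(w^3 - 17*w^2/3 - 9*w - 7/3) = 3*w*(-w^2 - 3*w + 10)/(-3*w^3 + 17*w^2 + 27*w + 7)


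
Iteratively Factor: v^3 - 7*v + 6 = (v - 1)*(v^2 + v - 6) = (v - 1)*(v + 3)*(v - 2)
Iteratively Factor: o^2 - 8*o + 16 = (o - 4)*(o - 4)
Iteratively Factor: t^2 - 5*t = (t)*(t - 5)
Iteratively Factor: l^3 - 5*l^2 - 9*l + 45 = (l - 5)*(l^2 - 9) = (l - 5)*(l + 3)*(l - 3)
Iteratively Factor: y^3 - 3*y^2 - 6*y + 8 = (y - 1)*(y^2 - 2*y - 8) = (y - 1)*(y + 2)*(y - 4)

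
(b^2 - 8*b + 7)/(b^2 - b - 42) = (b - 1)/(b + 6)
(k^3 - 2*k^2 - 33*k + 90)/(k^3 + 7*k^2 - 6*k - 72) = (k - 5)/(k + 4)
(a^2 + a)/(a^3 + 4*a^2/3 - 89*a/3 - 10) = 3*a*(a + 1)/(3*a^3 + 4*a^2 - 89*a - 30)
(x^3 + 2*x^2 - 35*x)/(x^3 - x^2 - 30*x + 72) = x*(x^2 + 2*x - 35)/(x^3 - x^2 - 30*x + 72)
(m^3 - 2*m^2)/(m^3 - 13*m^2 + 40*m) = m*(m - 2)/(m^2 - 13*m + 40)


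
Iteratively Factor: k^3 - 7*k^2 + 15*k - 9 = (k - 3)*(k^2 - 4*k + 3) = (k - 3)^2*(k - 1)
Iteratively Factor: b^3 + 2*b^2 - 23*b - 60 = (b + 3)*(b^2 - b - 20) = (b + 3)*(b + 4)*(b - 5)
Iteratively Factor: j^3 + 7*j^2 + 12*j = (j + 3)*(j^2 + 4*j) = j*(j + 3)*(j + 4)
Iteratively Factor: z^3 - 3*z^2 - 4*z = (z - 4)*(z^2 + z) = z*(z - 4)*(z + 1)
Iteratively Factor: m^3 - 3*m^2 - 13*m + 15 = (m - 1)*(m^2 - 2*m - 15) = (m - 1)*(m + 3)*(m - 5)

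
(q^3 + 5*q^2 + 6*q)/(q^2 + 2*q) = q + 3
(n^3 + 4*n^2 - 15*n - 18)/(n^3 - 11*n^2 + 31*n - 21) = (n^2 + 7*n + 6)/(n^2 - 8*n + 7)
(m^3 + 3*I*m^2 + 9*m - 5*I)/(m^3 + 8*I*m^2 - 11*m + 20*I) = (m - I)/(m + 4*I)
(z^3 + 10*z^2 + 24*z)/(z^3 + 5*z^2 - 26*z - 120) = z/(z - 5)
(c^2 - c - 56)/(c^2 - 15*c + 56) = (c + 7)/(c - 7)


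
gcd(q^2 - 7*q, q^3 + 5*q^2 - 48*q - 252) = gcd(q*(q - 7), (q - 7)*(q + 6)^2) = q - 7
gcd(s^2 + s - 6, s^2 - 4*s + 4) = s - 2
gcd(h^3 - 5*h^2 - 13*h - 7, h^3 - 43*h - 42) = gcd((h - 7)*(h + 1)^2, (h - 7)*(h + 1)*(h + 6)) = h^2 - 6*h - 7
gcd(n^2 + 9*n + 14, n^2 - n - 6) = n + 2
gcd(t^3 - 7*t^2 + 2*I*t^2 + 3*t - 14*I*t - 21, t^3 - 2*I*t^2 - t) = t - I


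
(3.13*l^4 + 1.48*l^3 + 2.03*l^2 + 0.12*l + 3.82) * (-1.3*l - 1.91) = -4.069*l^5 - 7.9023*l^4 - 5.4658*l^3 - 4.0333*l^2 - 5.1952*l - 7.2962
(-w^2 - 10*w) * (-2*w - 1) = 2*w^3 + 21*w^2 + 10*w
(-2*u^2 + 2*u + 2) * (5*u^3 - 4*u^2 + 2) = -10*u^5 + 18*u^4 + 2*u^3 - 12*u^2 + 4*u + 4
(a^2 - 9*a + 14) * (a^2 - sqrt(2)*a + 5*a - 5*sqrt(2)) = a^4 - 4*a^3 - sqrt(2)*a^3 - 31*a^2 + 4*sqrt(2)*a^2 + 31*sqrt(2)*a + 70*a - 70*sqrt(2)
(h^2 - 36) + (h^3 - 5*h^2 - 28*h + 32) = h^3 - 4*h^2 - 28*h - 4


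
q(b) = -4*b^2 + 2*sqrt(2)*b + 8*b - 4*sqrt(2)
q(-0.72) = -15.53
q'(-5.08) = 51.47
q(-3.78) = -103.74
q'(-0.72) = 16.59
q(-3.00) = -74.14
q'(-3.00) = 34.83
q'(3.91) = -20.45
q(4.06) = -27.63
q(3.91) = -24.47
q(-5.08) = -163.89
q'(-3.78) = 41.07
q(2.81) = -6.81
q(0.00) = -5.66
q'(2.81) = -11.65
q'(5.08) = -29.81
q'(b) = -8*b + 2*sqrt(2) + 8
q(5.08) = -53.87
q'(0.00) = 10.83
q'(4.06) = -21.65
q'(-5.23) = 52.67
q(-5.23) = -171.70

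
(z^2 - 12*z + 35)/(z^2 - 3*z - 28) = (z - 5)/(z + 4)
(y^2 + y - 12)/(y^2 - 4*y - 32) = (y - 3)/(y - 8)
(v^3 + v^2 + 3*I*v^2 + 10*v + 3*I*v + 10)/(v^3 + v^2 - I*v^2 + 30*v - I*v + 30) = (v - 2*I)/(v - 6*I)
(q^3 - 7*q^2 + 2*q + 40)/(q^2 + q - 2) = (q^2 - 9*q + 20)/(q - 1)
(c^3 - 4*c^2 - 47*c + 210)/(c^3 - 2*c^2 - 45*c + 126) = (c - 5)/(c - 3)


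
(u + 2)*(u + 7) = u^2 + 9*u + 14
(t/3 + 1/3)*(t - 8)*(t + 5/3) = t^3/3 - 16*t^2/9 - 59*t/9 - 40/9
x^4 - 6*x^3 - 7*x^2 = x^2*(x - 7)*(x + 1)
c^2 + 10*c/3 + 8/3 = (c + 4/3)*(c + 2)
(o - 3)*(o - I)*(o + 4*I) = o^3 - 3*o^2 + 3*I*o^2 + 4*o - 9*I*o - 12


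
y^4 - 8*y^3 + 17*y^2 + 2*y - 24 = (y - 4)*(y - 3)*(y - 2)*(y + 1)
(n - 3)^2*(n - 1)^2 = n^4 - 8*n^3 + 22*n^2 - 24*n + 9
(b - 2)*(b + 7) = b^2 + 5*b - 14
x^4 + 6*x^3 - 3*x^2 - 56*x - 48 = (x - 3)*(x + 1)*(x + 4)^2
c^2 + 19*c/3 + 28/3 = (c + 7/3)*(c + 4)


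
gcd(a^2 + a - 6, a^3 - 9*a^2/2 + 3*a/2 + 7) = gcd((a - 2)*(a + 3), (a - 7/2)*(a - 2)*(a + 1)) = a - 2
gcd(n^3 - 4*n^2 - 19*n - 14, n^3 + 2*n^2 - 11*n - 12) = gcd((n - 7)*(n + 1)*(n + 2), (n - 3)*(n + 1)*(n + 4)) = n + 1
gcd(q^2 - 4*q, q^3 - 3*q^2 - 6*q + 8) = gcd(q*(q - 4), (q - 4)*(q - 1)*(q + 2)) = q - 4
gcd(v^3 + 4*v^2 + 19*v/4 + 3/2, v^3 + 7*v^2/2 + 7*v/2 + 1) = v^2 + 5*v/2 + 1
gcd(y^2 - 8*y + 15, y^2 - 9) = y - 3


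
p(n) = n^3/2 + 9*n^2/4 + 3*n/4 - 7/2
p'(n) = 3*n^2/2 + 9*n/2 + 3/4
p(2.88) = 29.27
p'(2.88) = 26.15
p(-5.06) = -14.46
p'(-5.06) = 16.39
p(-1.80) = -0.48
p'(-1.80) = -2.49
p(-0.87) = -2.78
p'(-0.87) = -2.03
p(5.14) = 127.70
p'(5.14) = 63.51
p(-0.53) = -3.34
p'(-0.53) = -1.21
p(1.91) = 9.62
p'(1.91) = 14.82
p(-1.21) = -2.00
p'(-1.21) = -2.50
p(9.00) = 550.00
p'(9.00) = 162.75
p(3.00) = 32.50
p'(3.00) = 27.75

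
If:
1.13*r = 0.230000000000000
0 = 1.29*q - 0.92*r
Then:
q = 0.15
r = 0.20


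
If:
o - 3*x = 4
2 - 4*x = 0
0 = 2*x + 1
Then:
No Solution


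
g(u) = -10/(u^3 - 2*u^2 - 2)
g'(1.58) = 1.26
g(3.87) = -0.38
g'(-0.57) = 4.05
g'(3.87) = 0.44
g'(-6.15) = 0.01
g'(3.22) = 1.61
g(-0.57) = 3.53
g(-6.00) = 0.03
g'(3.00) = 3.06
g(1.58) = 3.28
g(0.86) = 3.52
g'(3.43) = 0.98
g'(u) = -10*(-3*u^2 + 4*u)/(u^3 - 2*u^2 - 2)^2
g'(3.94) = 0.39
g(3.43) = -0.67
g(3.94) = -0.36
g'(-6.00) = 0.02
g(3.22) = -0.94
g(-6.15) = 0.03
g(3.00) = -1.43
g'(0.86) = -1.51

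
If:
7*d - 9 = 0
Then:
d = 9/7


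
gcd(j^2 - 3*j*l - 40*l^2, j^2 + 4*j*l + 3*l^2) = 1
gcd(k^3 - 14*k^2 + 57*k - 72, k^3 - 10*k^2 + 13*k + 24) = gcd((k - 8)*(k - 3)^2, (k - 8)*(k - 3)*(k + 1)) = k^2 - 11*k + 24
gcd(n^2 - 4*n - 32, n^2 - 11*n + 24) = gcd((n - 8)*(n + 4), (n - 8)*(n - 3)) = n - 8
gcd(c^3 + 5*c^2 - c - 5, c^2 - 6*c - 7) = c + 1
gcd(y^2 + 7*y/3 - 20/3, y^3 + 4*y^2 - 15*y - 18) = 1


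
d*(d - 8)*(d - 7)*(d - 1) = d^4 - 16*d^3 + 71*d^2 - 56*d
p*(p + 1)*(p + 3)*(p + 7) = p^4 + 11*p^3 + 31*p^2 + 21*p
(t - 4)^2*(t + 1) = t^3 - 7*t^2 + 8*t + 16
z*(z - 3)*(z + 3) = z^3 - 9*z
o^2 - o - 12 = (o - 4)*(o + 3)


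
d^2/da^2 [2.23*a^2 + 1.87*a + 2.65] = 4.46000000000000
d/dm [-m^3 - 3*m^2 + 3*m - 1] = -3*m^2 - 6*m + 3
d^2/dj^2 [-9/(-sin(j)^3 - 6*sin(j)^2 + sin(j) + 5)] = 9*(-9*sin(j)^6 - 66*sin(j)^5 - 130*sin(j)^4 + 69*sin(j)^3 + 89*sin(j)^2 - sin(j) + 62)/(-sin(j)*cos(j)^2 - 6*cos(j)^2 + 1)^3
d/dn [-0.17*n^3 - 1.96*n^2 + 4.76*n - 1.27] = -0.51*n^2 - 3.92*n + 4.76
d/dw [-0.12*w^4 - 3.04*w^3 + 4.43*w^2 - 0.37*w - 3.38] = -0.48*w^3 - 9.12*w^2 + 8.86*w - 0.37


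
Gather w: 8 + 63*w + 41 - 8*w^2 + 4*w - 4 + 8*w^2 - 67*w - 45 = 0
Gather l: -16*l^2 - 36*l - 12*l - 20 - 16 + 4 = -16*l^2 - 48*l - 32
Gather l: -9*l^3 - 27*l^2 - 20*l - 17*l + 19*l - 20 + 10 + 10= -9*l^3 - 27*l^2 - 18*l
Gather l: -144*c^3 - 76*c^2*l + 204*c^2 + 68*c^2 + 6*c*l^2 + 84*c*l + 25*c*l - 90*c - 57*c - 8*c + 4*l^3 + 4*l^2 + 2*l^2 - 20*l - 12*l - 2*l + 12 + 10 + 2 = -144*c^3 + 272*c^2 - 155*c + 4*l^3 + l^2*(6*c + 6) + l*(-76*c^2 + 109*c - 34) + 24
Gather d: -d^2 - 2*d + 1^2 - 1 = -d^2 - 2*d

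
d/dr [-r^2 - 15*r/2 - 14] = -2*r - 15/2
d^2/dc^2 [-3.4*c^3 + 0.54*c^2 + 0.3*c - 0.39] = 1.08 - 20.4*c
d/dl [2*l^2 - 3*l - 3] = 4*l - 3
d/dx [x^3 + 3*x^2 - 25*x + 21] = 3*x^2 + 6*x - 25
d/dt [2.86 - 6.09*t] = -6.09000000000000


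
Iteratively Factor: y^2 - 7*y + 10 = (y - 2)*(y - 5)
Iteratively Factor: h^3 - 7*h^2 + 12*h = (h - 4)*(h^2 - 3*h) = h*(h - 4)*(h - 3)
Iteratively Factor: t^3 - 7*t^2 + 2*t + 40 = (t + 2)*(t^2 - 9*t + 20) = (t - 5)*(t + 2)*(t - 4)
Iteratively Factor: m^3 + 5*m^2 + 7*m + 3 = (m + 1)*(m^2 + 4*m + 3) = (m + 1)^2*(m + 3)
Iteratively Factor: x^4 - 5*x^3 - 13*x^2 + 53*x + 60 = (x + 1)*(x^3 - 6*x^2 - 7*x + 60) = (x + 1)*(x + 3)*(x^2 - 9*x + 20) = (x - 5)*(x + 1)*(x + 3)*(x - 4)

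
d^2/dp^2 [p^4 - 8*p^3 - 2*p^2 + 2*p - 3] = 12*p^2 - 48*p - 4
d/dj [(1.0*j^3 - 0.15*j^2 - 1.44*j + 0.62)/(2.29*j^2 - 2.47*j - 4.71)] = (2.29*j^4 - 4.94*j^3 - 10.4619*j^2 - 1.4266*j + 8.3138)/(5.2441*j^4 - 11.3126*j^3 - 15.4709*j^2 + 23.2674*j + 22.1841)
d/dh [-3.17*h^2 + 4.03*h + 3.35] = 4.03 - 6.34*h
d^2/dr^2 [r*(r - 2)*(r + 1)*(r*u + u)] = 6*u*(2*r^2 - 1)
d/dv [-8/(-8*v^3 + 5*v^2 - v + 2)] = 8*(-24*v^2 + 10*v - 1)/(8*v^3 - 5*v^2 + v - 2)^2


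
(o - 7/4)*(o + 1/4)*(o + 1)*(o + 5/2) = o^4 + 2*o^3 - 51*o^2/16 - 169*o/32 - 35/32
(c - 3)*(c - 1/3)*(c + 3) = c^3 - c^2/3 - 9*c + 3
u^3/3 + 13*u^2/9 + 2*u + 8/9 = (u/3 + 1/3)*(u + 4/3)*(u + 2)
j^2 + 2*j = j*(j + 2)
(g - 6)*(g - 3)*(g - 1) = g^3 - 10*g^2 + 27*g - 18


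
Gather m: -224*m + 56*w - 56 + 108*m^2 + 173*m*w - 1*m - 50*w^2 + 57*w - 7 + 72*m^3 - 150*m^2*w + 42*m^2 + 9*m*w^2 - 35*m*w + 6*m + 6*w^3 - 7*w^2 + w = 72*m^3 + m^2*(150 - 150*w) + m*(9*w^2 + 138*w - 219) + 6*w^3 - 57*w^2 + 114*w - 63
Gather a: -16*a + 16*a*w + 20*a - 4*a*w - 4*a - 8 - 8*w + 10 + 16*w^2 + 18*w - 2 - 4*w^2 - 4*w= 12*a*w + 12*w^2 + 6*w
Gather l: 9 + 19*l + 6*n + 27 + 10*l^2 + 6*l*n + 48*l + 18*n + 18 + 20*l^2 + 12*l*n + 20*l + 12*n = 30*l^2 + l*(18*n + 87) + 36*n + 54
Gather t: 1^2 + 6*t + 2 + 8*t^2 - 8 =8*t^2 + 6*t - 5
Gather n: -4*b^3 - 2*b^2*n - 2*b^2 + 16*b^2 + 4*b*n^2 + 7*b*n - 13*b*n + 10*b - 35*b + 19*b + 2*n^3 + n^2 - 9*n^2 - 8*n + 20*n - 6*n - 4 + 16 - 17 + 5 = -4*b^3 + 14*b^2 - 6*b + 2*n^3 + n^2*(4*b - 8) + n*(-2*b^2 - 6*b + 6)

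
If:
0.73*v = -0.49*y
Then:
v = -0.671232876712329*y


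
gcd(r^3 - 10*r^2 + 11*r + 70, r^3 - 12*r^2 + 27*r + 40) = r - 5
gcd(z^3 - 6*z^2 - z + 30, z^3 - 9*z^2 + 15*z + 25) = z - 5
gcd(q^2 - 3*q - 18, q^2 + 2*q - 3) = q + 3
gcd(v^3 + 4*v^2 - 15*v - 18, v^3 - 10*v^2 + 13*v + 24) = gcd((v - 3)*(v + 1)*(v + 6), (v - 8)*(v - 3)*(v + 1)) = v^2 - 2*v - 3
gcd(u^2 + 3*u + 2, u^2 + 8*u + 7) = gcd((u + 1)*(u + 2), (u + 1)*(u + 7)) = u + 1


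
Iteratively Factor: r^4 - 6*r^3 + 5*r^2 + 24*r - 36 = (r - 3)*(r^3 - 3*r^2 - 4*r + 12) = (r - 3)*(r + 2)*(r^2 - 5*r + 6) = (r - 3)^2*(r + 2)*(r - 2)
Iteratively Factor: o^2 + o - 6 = (o + 3)*(o - 2)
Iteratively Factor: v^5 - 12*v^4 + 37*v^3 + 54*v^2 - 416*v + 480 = (v + 3)*(v^4 - 15*v^3 + 82*v^2 - 192*v + 160) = (v - 2)*(v + 3)*(v^3 - 13*v^2 + 56*v - 80) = (v - 4)*(v - 2)*(v + 3)*(v^2 - 9*v + 20) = (v - 5)*(v - 4)*(v - 2)*(v + 3)*(v - 4)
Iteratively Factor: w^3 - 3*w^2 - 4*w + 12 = (w - 2)*(w^2 - w - 6) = (w - 3)*(w - 2)*(w + 2)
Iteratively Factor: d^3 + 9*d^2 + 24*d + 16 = (d + 4)*(d^2 + 5*d + 4) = (d + 4)^2*(d + 1)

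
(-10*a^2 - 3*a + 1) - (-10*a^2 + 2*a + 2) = -5*a - 1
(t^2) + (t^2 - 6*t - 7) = 2*t^2 - 6*t - 7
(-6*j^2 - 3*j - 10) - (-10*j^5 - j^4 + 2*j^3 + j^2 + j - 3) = 10*j^5 + j^4 - 2*j^3 - 7*j^2 - 4*j - 7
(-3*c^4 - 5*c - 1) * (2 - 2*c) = 6*c^5 - 6*c^4 + 10*c^2 - 8*c - 2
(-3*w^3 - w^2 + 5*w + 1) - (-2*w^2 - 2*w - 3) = -3*w^3 + w^2 + 7*w + 4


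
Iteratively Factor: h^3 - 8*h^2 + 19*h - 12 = (h - 1)*(h^2 - 7*h + 12) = (h - 4)*(h - 1)*(h - 3)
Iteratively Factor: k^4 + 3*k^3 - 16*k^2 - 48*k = (k + 4)*(k^3 - k^2 - 12*k) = (k + 3)*(k + 4)*(k^2 - 4*k) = k*(k + 3)*(k + 4)*(k - 4)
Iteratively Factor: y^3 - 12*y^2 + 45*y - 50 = (y - 2)*(y^2 - 10*y + 25) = (y - 5)*(y - 2)*(y - 5)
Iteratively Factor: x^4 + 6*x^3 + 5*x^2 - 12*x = (x - 1)*(x^3 + 7*x^2 + 12*x) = x*(x - 1)*(x^2 + 7*x + 12) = x*(x - 1)*(x + 3)*(x + 4)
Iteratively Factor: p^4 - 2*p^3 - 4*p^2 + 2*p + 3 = (p + 1)*(p^3 - 3*p^2 - p + 3) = (p - 1)*(p + 1)*(p^2 - 2*p - 3) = (p - 3)*(p - 1)*(p + 1)*(p + 1)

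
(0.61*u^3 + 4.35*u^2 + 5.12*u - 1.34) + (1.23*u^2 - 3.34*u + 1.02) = 0.61*u^3 + 5.58*u^2 + 1.78*u - 0.32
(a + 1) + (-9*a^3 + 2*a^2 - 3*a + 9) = -9*a^3 + 2*a^2 - 2*a + 10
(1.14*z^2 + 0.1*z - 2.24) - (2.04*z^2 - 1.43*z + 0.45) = -0.9*z^2 + 1.53*z - 2.69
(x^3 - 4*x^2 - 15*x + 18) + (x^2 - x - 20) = x^3 - 3*x^2 - 16*x - 2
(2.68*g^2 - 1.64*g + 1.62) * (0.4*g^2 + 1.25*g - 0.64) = 1.072*g^4 + 2.694*g^3 - 3.1172*g^2 + 3.0746*g - 1.0368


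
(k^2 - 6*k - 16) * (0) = 0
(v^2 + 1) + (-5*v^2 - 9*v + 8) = -4*v^2 - 9*v + 9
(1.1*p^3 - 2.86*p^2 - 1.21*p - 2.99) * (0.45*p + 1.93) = 0.495*p^4 + 0.836*p^3 - 6.0643*p^2 - 3.6808*p - 5.7707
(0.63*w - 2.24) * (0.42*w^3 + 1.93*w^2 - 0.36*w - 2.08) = 0.2646*w^4 + 0.2751*w^3 - 4.55*w^2 - 0.504*w + 4.6592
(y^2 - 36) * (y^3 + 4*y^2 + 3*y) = y^5 + 4*y^4 - 33*y^3 - 144*y^2 - 108*y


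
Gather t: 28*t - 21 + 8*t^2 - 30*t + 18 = 8*t^2 - 2*t - 3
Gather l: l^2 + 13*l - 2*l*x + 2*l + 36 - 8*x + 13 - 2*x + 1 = l^2 + l*(15 - 2*x) - 10*x + 50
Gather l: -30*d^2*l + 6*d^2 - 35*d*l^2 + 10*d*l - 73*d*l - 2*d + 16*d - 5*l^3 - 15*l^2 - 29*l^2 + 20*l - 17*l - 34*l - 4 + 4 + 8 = 6*d^2 + 14*d - 5*l^3 + l^2*(-35*d - 44) + l*(-30*d^2 - 63*d - 31) + 8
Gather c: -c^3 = -c^3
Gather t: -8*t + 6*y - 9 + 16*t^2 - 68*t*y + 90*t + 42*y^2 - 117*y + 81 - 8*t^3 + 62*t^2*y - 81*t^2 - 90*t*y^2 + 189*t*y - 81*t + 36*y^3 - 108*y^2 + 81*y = -8*t^3 + t^2*(62*y - 65) + t*(-90*y^2 + 121*y + 1) + 36*y^3 - 66*y^2 - 30*y + 72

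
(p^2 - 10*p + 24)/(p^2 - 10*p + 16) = (p^2 - 10*p + 24)/(p^2 - 10*p + 16)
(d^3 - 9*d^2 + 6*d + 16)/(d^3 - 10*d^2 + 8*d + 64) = (d^2 - d - 2)/(d^2 - 2*d - 8)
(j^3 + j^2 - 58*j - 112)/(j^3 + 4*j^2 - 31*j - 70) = (j - 8)/(j - 5)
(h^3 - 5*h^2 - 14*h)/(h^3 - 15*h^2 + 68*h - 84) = h*(h + 2)/(h^2 - 8*h + 12)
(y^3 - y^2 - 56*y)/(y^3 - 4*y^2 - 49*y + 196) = y*(y - 8)/(y^2 - 11*y + 28)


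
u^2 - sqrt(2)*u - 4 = (u - 2*sqrt(2))*(u + sqrt(2))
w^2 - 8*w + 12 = (w - 6)*(w - 2)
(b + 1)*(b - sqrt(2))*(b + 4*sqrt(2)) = b^3 + b^2 + 3*sqrt(2)*b^2 - 8*b + 3*sqrt(2)*b - 8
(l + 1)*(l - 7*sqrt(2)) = l^2 - 7*sqrt(2)*l + l - 7*sqrt(2)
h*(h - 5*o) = h^2 - 5*h*o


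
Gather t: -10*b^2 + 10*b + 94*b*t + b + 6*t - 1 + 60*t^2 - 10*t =-10*b^2 + 11*b + 60*t^2 + t*(94*b - 4) - 1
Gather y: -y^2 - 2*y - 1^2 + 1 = -y^2 - 2*y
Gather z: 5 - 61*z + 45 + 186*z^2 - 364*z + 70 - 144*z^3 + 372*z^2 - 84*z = -144*z^3 + 558*z^2 - 509*z + 120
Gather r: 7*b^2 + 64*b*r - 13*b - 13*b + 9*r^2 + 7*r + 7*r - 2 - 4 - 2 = 7*b^2 - 26*b + 9*r^2 + r*(64*b + 14) - 8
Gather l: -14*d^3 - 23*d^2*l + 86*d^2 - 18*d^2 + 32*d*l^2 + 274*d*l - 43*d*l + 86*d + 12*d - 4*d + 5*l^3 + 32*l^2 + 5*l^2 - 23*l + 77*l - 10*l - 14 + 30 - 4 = -14*d^3 + 68*d^2 + 94*d + 5*l^3 + l^2*(32*d + 37) + l*(-23*d^2 + 231*d + 44) + 12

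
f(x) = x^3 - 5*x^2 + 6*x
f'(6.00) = 54.00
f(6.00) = 72.00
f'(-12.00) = 558.00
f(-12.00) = -2520.00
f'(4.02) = 14.28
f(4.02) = 8.28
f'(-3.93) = 91.63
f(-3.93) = -161.50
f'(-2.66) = 53.83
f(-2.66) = -70.16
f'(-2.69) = 54.61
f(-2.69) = -71.79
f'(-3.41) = 74.98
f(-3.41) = -118.25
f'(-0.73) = 14.90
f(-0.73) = -7.43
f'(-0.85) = 16.67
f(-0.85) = -9.33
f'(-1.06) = 19.97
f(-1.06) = -13.17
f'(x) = 3*x^2 - 10*x + 6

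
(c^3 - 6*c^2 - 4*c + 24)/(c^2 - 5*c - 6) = (c^2 - 4)/(c + 1)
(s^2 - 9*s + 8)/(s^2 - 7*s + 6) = (s - 8)/(s - 6)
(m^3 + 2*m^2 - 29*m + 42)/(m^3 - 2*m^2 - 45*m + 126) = (m - 2)/(m - 6)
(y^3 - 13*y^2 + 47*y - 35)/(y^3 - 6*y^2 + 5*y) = (y - 7)/y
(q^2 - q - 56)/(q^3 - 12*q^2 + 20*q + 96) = (q + 7)/(q^2 - 4*q - 12)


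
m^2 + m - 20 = (m - 4)*(m + 5)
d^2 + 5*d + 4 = (d + 1)*(d + 4)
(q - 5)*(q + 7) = q^2 + 2*q - 35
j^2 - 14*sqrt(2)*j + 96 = (j - 8*sqrt(2))*(j - 6*sqrt(2))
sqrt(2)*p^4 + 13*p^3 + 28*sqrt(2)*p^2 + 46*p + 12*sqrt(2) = (p + sqrt(2))*(p + 2*sqrt(2))*(p + 3*sqrt(2))*(sqrt(2)*p + 1)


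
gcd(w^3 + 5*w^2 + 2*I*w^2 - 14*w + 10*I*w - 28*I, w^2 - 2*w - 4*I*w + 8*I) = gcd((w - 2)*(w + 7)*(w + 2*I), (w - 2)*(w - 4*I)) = w - 2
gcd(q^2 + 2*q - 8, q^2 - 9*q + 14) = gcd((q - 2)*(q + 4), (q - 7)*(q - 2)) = q - 2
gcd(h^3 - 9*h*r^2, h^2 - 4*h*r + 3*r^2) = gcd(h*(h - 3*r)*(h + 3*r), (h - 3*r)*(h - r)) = -h + 3*r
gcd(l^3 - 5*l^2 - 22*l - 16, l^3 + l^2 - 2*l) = l + 2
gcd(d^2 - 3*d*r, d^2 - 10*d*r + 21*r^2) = -d + 3*r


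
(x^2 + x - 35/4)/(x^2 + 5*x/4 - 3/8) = 2*(4*x^2 + 4*x - 35)/(8*x^2 + 10*x - 3)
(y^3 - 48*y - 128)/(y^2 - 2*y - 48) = (y^2 + 8*y + 16)/(y + 6)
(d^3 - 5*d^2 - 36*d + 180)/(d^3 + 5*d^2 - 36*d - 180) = (d - 5)/(d + 5)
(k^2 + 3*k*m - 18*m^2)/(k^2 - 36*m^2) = (k - 3*m)/(k - 6*m)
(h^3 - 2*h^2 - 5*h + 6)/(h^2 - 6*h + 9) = (h^2 + h - 2)/(h - 3)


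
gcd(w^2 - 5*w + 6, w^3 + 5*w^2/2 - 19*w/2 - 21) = w - 3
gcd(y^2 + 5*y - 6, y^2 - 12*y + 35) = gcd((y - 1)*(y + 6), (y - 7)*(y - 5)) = 1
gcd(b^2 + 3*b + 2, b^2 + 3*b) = 1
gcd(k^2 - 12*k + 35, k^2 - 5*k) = k - 5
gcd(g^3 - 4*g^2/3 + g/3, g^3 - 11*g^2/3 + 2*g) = g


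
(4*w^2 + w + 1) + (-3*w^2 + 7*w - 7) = w^2 + 8*w - 6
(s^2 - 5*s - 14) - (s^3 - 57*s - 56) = -s^3 + s^2 + 52*s + 42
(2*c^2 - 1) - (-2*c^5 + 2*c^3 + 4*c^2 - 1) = 2*c^5 - 2*c^3 - 2*c^2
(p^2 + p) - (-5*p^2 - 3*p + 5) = 6*p^2 + 4*p - 5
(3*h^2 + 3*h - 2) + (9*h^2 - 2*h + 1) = 12*h^2 + h - 1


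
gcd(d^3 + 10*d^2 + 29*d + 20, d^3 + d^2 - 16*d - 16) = d^2 + 5*d + 4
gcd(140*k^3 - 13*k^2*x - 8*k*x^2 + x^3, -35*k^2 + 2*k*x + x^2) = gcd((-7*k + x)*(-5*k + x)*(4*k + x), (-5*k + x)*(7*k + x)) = -5*k + x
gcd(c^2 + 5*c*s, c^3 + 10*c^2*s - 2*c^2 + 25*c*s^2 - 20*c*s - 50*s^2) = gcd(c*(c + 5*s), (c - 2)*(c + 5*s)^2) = c + 5*s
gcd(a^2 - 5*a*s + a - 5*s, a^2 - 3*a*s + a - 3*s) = a + 1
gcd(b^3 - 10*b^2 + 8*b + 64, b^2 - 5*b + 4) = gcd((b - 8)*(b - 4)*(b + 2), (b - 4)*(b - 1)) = b - 4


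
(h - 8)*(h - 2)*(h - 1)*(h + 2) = h^4 - 9*h^3 + 4*h^2 + 36*h - 32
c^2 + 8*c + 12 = (c + 2)*(c + 6)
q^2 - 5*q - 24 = (q - 8)*(q + 3)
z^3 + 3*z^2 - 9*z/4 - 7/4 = (z - 1)*(z + 1/2)*(z + 7/2)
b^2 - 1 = (b - 1)*(b + 1)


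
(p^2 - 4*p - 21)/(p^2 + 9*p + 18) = (p - 7)/(p + 6)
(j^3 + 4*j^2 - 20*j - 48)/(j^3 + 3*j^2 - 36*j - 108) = (j^2 - 2*j - 8)/(j^2 - 3*j - 18)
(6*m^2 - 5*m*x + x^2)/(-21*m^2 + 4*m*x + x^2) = (-2*m + x)/(7*m + x)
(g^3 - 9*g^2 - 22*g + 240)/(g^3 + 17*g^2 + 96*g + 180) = (g^2 - 14*g + 48)/(g^2 + 12*g + 36)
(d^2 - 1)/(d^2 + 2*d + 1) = (d - 1)/(d + 1)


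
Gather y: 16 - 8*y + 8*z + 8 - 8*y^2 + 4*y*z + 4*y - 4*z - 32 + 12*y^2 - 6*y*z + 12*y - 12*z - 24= 4*y^2 + y*(8 - 2*z) - 8*z - 32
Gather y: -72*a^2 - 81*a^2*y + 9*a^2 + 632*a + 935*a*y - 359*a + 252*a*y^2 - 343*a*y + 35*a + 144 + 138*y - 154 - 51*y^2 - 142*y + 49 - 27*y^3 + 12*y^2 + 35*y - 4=-63*a^2 + 308*a - 27*y^3 + y^2*(252*a - 39) + y*(-81*a^2 + 592*a + 31) + 35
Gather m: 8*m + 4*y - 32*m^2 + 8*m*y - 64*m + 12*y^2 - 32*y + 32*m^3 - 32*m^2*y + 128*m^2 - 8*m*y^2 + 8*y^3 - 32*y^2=32*m^3 + m^2*(96 - 32*y) + m*(-8*y^2 + 8*y - 56) + 8*y^3 - 20*y^2 - 28*y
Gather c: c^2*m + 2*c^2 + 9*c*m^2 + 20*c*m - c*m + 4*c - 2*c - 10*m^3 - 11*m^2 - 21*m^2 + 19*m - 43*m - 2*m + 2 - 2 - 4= c^2*(m + 2) + c*(9*m^2 + 19*m + 2) - 10*m^3 - 32*m^2 - 26*m - 4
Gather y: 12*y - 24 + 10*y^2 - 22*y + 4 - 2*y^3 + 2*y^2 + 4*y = -2*y^3 + 12*y^2 - 6*y - 20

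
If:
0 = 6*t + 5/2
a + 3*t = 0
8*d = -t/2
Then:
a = 5/4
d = 5/192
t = -5/12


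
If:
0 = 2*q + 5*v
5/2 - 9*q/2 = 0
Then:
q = 5/9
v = -2/9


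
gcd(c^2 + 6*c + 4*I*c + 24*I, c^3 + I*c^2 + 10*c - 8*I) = c + 4*I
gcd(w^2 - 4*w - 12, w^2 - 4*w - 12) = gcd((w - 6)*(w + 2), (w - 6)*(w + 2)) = w^2 - 4*w - 12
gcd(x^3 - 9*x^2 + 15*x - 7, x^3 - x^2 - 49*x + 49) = x^2 - 8*x + 7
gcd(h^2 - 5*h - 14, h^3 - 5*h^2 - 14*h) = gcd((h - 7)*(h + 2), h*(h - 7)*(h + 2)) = h^2 - 5*h - 14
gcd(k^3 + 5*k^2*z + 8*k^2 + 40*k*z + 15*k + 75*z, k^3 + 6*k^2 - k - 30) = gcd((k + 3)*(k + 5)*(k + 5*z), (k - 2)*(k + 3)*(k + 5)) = k^2 + 8*k + 15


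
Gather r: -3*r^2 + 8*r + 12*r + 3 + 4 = -3*r^2 + 20*r + 7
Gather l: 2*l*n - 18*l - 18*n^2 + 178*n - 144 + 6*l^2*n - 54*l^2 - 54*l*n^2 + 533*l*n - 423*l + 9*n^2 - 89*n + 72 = l^2*(6*n - 54) + l*(-54*n^2 + 535*n - 441) - 9*n^2 + 89*n - 72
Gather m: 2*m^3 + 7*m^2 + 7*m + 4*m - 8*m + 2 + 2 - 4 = 2*m^3 + 7*m^2 + 3*m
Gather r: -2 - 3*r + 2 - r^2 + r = -r^2 - 2*r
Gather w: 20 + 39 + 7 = 66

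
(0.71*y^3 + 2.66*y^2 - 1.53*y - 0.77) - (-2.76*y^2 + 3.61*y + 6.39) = 0.71*y^3 + 5.42*y^2 - 5.14*y - 7.16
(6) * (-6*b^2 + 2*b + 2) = -36*b^2 + 12*b + 12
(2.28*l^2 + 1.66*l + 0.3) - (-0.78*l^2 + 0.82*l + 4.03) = 3.06*l^2 + 0.84*l - 3.73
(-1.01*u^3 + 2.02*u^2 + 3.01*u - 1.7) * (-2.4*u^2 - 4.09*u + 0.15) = 2.424*u^5 - 0.7171*u^4 - 15.6373*u^3 - 7.9279*u^2 + 7.4045*u - 0.255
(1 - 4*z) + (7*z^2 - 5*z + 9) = 7*z^2 - 9*z + 10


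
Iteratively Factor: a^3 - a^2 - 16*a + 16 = (a - 1)*(a^2 - 16) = (a - 4)*(a - 1)*(a + 4)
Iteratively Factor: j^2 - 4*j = (j)*(j - 4)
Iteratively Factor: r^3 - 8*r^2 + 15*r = (r - 3)*(r^2 - 5*r) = r*(r - 3)*(r - 5)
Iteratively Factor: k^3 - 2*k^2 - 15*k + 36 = (k + 4)*(k^2 - 6*k + 9) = (k - 3)*(k + 4)*(k - 3)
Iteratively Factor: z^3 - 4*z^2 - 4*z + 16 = (z + 2)*(z^2 - 6*z + 8) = (z - 4)*(z + 2)*(z - 2)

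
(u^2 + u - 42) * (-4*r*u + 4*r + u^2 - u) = -4*r*u^3 + 172*r*u - 168*r + u^4 - 43*u^2 + 42*u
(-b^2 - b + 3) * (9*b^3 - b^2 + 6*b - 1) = -9*b^5 - 8*b^4 + 22*b^3 - 8*b^2 + 19*b - 3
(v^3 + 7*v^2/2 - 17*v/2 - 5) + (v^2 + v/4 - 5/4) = v^3 + 9*v^2/2 - 33*v/4 - 25/4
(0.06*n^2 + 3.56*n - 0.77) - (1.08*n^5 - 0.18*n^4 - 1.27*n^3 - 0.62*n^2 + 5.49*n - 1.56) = -1.08*n^5 + 0.18*n^4 + 1.27*n^3 + 0.68*n^2 - 1.93*n + 0.79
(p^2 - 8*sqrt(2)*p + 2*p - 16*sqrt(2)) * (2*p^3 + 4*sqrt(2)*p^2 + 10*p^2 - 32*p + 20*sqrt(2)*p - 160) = 2*p^5 - 12*sqrt(2)*p^4 + 14*p^4 - 84*sqrt(2)*p^3 - 76*p^3 - 672*p^2 + 136*sqrt(2)*p^2 - 960*p + 1792*sqrt(2)*p + 2560*sqrt(2)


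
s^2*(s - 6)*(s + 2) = s^4 - 4*s^3 - 12*s^2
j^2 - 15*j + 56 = (j - 8)*(j - 7)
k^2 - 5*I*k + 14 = (k - 7*I)*(k + 2*I)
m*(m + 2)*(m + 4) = m^3 + 6*m^2 + 8*m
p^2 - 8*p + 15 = (p - 5)*(p - 3)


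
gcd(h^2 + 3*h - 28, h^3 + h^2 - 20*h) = h - 4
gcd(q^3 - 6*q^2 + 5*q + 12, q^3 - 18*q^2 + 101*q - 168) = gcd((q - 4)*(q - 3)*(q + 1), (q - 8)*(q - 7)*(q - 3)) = q - 3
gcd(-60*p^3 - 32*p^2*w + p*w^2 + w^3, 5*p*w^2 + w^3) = 5*p + w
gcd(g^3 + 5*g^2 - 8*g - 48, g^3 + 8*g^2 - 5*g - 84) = g^2 + g - 12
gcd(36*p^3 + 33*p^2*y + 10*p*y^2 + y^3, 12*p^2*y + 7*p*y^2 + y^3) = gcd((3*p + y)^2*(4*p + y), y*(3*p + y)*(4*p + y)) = 12*p^2 + 7*p*y + y^2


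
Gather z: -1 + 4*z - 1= 4*z - 2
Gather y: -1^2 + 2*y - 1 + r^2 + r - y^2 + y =r^2 + r - y^2 + 3*y - 2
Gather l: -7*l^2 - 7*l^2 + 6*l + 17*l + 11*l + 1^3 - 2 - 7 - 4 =-14*l^2 + 34*l - 12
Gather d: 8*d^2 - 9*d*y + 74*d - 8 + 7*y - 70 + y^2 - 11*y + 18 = 8*d^2 + d*(74 - 9*y) + y^2 - 4*y - 60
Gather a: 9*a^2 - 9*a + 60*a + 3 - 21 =9*a^2 + 51*a - 18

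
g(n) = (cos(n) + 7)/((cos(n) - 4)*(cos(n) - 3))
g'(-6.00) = -0.34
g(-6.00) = 1.28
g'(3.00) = -0.03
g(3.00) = 0.30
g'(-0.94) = 0.63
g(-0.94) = 0.92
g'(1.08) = -0.60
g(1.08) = 0.84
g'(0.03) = -0.04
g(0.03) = 1.33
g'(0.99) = -0.62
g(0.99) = 0.89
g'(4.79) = 0.45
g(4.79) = 0.62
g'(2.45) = -0.14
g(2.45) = 0.35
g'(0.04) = -0.05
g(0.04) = 1.33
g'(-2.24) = 0.19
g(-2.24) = 0.38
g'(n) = -sin(n)/((cos(n) - 4)*(cos(n) - 3)) + (cos(n) + 7)*sin(n)/((cos(n) - 4)*(cos(n) - 3)^2) + (cos(n) + 7)*sin(n)/((cos(n) - 4)^2*(cos(n) - 3)) = (cos(n)^2 + 14*cos(n) - 61)*sin(n)/((cos(n) - 4)^2*(cos(n) - 3)^2)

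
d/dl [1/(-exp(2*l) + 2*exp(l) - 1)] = 2*(exp(l) - 1)*exp(l)/(exp(2*l) - 2*exp(l) + 1)^2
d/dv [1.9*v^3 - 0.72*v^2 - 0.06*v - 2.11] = 5.7*v^2 - 1.44*v - 0.06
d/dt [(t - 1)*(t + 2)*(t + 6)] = 3*t^2 + 14*t + 4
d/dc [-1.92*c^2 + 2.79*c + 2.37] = 2.79 - 3.84*c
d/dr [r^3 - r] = 3*r^2 - 1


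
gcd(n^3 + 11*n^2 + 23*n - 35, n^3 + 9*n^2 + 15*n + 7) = n + 7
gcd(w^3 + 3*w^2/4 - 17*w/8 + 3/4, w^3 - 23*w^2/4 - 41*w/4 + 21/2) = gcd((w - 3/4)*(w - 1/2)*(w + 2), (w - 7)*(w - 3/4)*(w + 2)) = w^2 + 5*w/4 - 3/2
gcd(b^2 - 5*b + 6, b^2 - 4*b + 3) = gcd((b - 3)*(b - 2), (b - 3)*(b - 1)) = b - 3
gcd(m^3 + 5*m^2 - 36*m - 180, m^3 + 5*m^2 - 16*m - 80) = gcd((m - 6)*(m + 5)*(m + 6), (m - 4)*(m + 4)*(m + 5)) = m + 5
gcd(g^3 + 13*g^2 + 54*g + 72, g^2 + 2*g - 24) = g + 6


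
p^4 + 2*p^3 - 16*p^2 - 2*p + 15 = (p - 3)*(p - 1)*(p + 1)*(p + 5)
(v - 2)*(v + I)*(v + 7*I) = v^3 - 2*v^2 + 8*I*v^2 - 7*v - 16*I*v + 14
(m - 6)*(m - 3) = m^2 - 9*m + 18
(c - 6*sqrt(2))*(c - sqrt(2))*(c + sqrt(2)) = c^3 - 6*sqrt(2)*c^2 - 2*c + 12*sqrt(2)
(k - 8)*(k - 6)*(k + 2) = k^3 - 12*k^2 + 20*k + 96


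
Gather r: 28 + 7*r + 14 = 7*r + 42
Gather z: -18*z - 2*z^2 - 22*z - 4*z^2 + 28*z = -6*z^2 - 12*z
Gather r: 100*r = 100*r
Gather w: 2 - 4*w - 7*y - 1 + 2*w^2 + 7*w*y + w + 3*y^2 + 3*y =2*w^2 + w*(7*y - 3) + 3*y^2 - 4*y + 1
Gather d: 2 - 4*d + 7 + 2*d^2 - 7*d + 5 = 2*d^2 - 11*d + 14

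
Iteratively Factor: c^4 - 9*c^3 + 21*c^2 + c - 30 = (c - 5)*(c^3 - 4*c^2 + c + 6) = (c - 5)*(c - 3)*(c^2 - c - 2) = (c - 5)*(c - 3)*(c - 2)*(c + 1)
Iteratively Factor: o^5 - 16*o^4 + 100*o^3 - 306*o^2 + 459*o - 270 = (o - 3)*(o^4 - 13*o^3 + 61*o^2 - 123*o + 90) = (o - 3)*(o - 2)*(o^3 - 11*o^2 + 39*o - 45) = (o - 3)^2*(o - 2)*(o^2 - 8*o + 15) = (o - 5)*(o - 3)^2*(o - 2)*(o - 3)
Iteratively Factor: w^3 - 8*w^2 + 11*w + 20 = (w - 5)*(w^2 - 3*w - 4) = (w - 5)*(w - 4)*(w + 1)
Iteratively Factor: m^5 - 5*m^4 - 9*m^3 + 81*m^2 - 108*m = (m - 3)*(m^4 - 2*m^3 - 15*m^2 + 36*m) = (m - 3)*(m + 4)*(m^3 - 6*m^2 + 9*m) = (m - 3)^2*(m + 4)*(m^2 - 3*m) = (m - 3)^3*(m + 4)*(m)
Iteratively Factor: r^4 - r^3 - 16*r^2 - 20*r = (r - 5)*(r^3 + 4*r^2 + 4*r) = (r - 5)*(r + 2)*(r^2 + 2*r) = r*(r - 5)*(r + 2)*(r + 2)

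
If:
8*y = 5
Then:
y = 5/8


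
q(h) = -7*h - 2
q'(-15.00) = -7.00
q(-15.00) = 103.00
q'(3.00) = -7.00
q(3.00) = -23.00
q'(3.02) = -7.00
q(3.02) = -23.14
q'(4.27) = -7.00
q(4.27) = -31.89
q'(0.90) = -7.00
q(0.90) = -8.30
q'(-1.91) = -7.00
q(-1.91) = 11.37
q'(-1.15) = -7.00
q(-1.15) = 6.05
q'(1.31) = -7.00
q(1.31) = -11.17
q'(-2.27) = -7.00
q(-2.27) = 13.89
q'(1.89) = -7.00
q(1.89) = -15.23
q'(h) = -7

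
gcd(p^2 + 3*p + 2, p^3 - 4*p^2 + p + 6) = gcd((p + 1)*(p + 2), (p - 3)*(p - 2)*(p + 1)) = p + 1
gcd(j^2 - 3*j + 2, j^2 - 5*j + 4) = j - 1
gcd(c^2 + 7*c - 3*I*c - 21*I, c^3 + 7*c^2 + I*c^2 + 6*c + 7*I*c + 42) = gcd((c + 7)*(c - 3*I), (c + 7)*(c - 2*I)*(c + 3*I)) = c + 7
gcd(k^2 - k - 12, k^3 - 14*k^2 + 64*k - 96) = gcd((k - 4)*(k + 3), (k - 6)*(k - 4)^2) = k - 4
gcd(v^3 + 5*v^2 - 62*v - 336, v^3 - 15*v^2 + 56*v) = v - 8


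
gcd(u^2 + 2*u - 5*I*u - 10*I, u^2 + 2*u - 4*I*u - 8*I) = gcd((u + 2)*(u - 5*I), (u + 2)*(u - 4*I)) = u + 2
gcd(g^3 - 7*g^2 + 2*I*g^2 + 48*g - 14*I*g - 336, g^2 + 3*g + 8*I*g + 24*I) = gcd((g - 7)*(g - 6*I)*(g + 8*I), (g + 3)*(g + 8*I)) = g + 8*I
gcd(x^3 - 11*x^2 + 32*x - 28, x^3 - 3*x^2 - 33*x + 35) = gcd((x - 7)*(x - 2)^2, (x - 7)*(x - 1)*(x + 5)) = x - 7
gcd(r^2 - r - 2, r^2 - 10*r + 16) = r - 2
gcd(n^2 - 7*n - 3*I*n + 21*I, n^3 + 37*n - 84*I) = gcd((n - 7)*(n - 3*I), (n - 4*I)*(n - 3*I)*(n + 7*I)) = n - 3*I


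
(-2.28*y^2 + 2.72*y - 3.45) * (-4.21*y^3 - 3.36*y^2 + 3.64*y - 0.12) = 9.5988*y^5 - 3.7904*y^4 - 2.9139*y^3 + 21.7664*y^2 - 12.8844*y + 0.414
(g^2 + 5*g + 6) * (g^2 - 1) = g^4 + 5*g^3 + 5*g^2 - 5*g - 6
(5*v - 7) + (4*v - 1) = 9*v - 8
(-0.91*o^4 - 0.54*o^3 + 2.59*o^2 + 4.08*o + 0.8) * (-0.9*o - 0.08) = 0.819*o^5 + 0.5588*o^4 - 2.2878*o^3 - 3.8792*o^2 - 1.0464*o - 0.064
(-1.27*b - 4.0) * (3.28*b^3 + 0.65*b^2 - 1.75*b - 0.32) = -4.1656*b^4 - 13.9455*b^3 - 0.3775*b^2 + 7.4064*b + 1.28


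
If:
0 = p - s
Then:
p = s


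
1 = 1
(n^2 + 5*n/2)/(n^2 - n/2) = (2*n + 5)/(2*n - 1)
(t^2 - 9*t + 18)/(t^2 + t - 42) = (t - 3)/(t + 7)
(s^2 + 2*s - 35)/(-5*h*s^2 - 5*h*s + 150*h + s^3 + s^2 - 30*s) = (s + 7)/(-5*h*s - 30*h + s^2 + 6*s)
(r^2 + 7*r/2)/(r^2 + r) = (r + 7/2)/(r + 1)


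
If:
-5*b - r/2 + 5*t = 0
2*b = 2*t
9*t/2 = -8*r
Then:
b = 0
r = 0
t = 0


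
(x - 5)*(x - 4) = x^2 - 9*x + 20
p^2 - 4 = (p - 2)*(p + 2)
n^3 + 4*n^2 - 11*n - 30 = (n - 3)*(n + 2)*(n + 5)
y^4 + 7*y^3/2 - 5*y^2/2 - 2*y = y*(y - 1)*(y + 1/2)*(y + 4)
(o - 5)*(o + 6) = o^2 + o - 30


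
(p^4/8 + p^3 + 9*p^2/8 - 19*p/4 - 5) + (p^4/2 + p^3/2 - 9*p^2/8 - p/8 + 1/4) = 5*p^4/8 + 3*p^3/2 - 39*p/8 - 19/4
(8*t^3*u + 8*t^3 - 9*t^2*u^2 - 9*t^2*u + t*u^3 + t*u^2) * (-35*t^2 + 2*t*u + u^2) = -280*t^5*u - 280*t^5 + 331*t^4*u^2 + 331*t^4*u - 45*t^3*u^3 - 45*t^3*u^2 - 7*t^2*u^4 - 7*t^2*u^3 + t*u^5 + t*u^4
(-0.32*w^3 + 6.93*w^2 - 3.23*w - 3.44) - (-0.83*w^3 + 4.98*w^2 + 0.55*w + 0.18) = 0.51*w^3 + 1.95*w^2 - 3.78*w - 3.62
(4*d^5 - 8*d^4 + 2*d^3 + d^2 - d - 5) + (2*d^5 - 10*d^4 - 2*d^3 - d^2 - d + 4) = 6*d^5 - 18*d^4 - 2*d - 1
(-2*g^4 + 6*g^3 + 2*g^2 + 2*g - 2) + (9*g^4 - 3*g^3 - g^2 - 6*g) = 7*g^4 + 3*g^3 + g^2 - 4*g - 2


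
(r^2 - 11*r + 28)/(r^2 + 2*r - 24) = (r - 7)/(r + 6)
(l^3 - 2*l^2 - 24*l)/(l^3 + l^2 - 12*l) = (l - 6)/(l - 3)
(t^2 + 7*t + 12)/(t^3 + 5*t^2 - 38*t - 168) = (t + 3)/(t^2 + t - 42)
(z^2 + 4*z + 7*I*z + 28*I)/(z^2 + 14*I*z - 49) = (z + 4)/(z + 7*I)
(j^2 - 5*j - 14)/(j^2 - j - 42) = (j + 2)/(j + 6)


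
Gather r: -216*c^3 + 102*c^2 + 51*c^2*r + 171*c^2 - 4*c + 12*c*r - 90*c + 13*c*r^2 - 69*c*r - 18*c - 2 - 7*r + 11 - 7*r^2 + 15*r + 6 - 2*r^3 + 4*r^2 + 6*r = -216*c^3 + 273*c^2 - 112*c - 2*r^3 + r^2*(13*c - 3) + r*(51*c^2 - 57*c + 14) + 15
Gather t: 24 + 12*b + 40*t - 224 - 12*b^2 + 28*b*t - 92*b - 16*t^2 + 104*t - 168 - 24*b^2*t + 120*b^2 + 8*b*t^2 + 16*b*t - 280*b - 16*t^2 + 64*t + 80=108*b^2 - 360*b + t^2*(8*b - 32) + t*(-24*b^2 + 44*b + 208) - 288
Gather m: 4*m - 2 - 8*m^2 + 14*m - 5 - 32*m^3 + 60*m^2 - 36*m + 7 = -32*m^3 + 52*m^2 - 18*m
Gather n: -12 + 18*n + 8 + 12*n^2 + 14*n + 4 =12*n^2 + 32*n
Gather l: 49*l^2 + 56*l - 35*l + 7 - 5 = 49*l^2 + 21*l + 2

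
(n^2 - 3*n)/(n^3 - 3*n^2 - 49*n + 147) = n/(n^2 - 49)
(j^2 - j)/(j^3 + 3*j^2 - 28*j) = (j - 1)/(j^2 + 3*j - 28)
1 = 1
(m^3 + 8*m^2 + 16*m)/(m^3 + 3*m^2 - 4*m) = (m + 4)/(m - 1)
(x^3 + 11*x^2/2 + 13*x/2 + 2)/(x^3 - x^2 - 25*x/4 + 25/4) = 2*(2*x^3 + 11*x^2 + 13*x + 4)/(4*x^3 - 4*x^2 - 25*x + 25)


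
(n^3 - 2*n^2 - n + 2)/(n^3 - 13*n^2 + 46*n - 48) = (n^2 - 1)/(n^2 - 11*n + 24)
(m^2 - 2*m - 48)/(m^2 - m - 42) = (m - 8)/(m - 7)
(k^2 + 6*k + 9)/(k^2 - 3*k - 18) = (k + 3)/(k - 6)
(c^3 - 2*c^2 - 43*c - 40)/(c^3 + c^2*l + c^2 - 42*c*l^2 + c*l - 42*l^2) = (c^2 - 3*c - 40)/(c^2 + c*l - 42*l^2)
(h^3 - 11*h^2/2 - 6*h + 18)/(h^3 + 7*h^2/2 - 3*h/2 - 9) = (h - 6)/(h + 3)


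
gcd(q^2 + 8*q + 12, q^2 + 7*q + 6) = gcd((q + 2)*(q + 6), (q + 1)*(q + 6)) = q + 6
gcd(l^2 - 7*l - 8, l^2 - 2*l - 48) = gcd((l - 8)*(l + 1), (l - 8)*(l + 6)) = l - 8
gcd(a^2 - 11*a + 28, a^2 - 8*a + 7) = a - 7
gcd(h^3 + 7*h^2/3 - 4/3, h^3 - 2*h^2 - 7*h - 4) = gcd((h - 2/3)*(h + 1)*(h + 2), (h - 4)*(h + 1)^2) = h + 1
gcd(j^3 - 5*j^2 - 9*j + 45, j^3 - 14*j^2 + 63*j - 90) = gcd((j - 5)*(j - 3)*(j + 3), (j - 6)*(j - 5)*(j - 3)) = j^2 - 8*j + 15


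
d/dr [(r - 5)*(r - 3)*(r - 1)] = 3*r^2 - 18*r + 23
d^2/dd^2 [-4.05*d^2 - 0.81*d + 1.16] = -8.10000000000000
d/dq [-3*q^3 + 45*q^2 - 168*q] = -9*q^2 + 90*q - 168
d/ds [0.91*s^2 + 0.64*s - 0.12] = 1.82*s + 0.64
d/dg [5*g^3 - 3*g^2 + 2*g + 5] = 15*g^2 - 6*g + 2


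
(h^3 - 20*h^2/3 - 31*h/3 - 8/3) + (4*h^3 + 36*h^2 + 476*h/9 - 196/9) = 5*h^3 + 88*h^2/3 + 383*h/9 - 220/9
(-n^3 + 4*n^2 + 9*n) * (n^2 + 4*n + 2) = -n^5 + 23*n^3 + 44*n^2 + 18*n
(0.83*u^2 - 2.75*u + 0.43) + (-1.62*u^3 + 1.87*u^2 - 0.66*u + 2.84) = -1.62*u^3 + 2.7*u^2 - 3.41*u + 3.27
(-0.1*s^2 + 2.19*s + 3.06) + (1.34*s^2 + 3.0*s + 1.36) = 1.24*s^2 + 5.19*s + 4.42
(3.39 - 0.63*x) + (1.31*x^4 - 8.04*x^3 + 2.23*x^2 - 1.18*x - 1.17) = 1.31*x^4 - 8.04*x^3 + 2.23*x^2 - 1.81*x + 2.22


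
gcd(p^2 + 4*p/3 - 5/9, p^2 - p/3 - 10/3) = p + 5/3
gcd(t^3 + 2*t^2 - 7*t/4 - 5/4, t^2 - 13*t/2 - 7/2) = t + 1/2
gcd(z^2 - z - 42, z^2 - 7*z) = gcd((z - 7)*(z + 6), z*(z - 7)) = z - 7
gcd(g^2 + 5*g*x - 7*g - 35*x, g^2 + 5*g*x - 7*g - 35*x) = g^2 + 5*g*x - 7*g - 35*x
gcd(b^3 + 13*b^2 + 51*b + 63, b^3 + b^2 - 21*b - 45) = b^2 + 6*b + 9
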